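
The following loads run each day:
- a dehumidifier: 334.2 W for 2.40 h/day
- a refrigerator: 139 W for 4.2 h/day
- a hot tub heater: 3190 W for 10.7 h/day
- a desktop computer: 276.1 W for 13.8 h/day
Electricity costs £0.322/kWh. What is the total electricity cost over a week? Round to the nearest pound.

dehumidifier: 334.2 W × 2.40 h × 7 d = 5,615 Wh = 5.615 kWh
refrigerator: 139 W × 4.2 h × 7 d = 4,087 Wh = 4.087 kWh
hot tub heater: 3190 W × 10.7 h × 7 d = 238,931 Wh = 238.9 kWh
desktop computer: 276.1 W × 13.8 h × 7 d = 26,671 Wh = 26.67 kWh
Total energy = 5.615 + 4.087 + 238.9 + 26.67 = 275.3 kWh
Cost = 275.3 kWh × £0.322 = £88.65 ≈ £89

£89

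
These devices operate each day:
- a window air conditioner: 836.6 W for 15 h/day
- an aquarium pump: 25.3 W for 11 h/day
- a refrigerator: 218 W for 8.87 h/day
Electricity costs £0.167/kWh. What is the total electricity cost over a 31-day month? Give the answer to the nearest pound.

£76

window air conditioner: 836.6 W × 15 h × 31 d = 389,019 Wh = 389 kWh
aquarium pump: 25.3 W × 11 h × 31 d = 8,627 Wh = 8.627 kWh
refrigerator: 218 W × 8.87 h × 31 d = 59,943 Wh = 59.94 kWh
Total energy = 389 + 8.627 + 59.94 = 457.6 kWh
Cost = 457.6 kWh × £0.167 = £76.42 ≈ £76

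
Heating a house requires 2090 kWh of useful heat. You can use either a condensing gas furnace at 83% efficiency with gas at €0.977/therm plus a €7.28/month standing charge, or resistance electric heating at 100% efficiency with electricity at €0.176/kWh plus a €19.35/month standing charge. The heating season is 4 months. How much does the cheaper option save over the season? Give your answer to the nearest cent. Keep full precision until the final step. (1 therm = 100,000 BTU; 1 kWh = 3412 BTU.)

€332.18

Heat load = 2090 kWh × 3412 = 7,131,080 BTU
Gas: input = 7,131,080 / 0.83 = 8,591,663 BTU = 85.92 therm → 85.92 × €0.977 = €83.94; + 4 × €7.28 standing = €113.06
Electric: 7,131,080 BTU / 3412 = 2,090 kWh → × €0.176 = €367.84; + 4 × €19.35 standing = €445.24
Difference = |€113.06 − €445.24| = €332.18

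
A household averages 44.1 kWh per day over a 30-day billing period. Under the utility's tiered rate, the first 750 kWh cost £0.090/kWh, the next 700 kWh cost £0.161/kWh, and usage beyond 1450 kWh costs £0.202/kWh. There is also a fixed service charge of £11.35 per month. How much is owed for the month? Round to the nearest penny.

Usage = 44.1 kWh/day × 30 days = 1323 kWh
First 750 kWh × £0.090 = £67.50
Next 573 kWh × £0.161 = £92.25
Remaining tier: 0 kWh (not reached)
Energy charge = £159.75; + service £11.35 = £171.10

£171.10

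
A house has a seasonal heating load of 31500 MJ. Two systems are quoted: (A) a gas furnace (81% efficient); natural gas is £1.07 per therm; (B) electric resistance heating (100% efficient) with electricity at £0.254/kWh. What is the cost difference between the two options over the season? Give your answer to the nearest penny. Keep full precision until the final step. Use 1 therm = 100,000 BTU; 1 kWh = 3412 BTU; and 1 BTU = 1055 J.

Heat load = 31500 MJ = 31,500,000,000 J / 1055 = 29,857,820 BTU
Gas: input = 29,857,820 / 0.81 = 36,861,506 BTU = 368.6 therm → 368.6 × £1.07 = £394.42
Electric: 29,857,820 BTU / 3412 = 8,751 kWh → × £0.254 = £2,222.71
Difference = |£394.42 − £2,222.71| = £1,828.29

£1828.29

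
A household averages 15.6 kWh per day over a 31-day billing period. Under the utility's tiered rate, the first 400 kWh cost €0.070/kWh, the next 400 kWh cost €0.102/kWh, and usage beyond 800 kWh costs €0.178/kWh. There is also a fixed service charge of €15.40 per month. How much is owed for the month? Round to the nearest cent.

Usage = 15.6 kWh/day × 31 days = 483.6 kWh
First 400 kWh × €0.070 = €28.00
Next 83.6 kWh × €0.102 = €8.53
Remaining tier: 0 kWh (not reached)
Energy charge = €36.53; + service €15.40 = €51.93

€51.93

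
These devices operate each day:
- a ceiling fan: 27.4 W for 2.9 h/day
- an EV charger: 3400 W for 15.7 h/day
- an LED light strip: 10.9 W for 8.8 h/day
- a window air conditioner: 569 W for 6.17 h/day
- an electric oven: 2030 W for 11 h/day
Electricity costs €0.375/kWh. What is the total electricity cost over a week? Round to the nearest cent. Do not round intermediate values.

€208.41

ceiling fan: 27.4 W × 2.9 h × 7 d = 556 Wh = 0.5562 kWh
EV charger: 3400 W × 15.7 h × 7 d = 373,660 Wh = 373.7 kWh
LED light strip: 10.9 W × 8.8 h × 7 d = 671 Wh = 0.6714 kWh
window air conditioner: 569 W × 6.17 h × 7 d = 24,575 Wh = 24.58 kWh
electric oven: 2030 W × 11 h × 7 d = 156,310 Wh = 156.3 kWh
Total energy = 0.5562 + 373.7 + 0.6714 + 24.58 + 156.3 = 555.8 kWh
Cost = 555.8 kWh × €0.375 = €208.41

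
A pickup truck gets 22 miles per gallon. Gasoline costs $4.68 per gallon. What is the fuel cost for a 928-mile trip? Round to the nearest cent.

Fuel = 928 mi / 22 mpg = 42.18 gal
Cost = 42.18 gal × $4.68/gal = $197.41

$197.41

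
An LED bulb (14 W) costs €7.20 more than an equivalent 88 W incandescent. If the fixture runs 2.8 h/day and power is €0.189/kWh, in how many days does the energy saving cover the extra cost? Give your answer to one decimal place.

Power saved = 88 − 14 = 74 W
Daily energy saved = 74 W × 2.8 h = 207.2 Wh = 0.2072 kWh
Daily savings = 0.2072 × €0.189 = €0.0392
Payback = €7.20 / €0.0392 per day = 183.9 days

183.9 days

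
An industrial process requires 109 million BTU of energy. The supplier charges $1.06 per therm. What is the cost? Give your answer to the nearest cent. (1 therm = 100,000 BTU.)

109 million BTU × (10 therm/million BTU) = 1,090 therm
Cost = 1,090 therm × $1.06/therm = $1,155.40

$1155.40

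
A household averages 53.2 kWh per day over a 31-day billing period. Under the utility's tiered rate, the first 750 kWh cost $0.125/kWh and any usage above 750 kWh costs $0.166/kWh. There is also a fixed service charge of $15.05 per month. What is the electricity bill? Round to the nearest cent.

Usage = 53.2 kWh/day × 31 days = 1649.2 kWh
First 750 kWh × $0.125 = $93.75
Remaining 899.2 kWh × $0.166 = $149.27
Energy charge = $243.02; + service $15.05 = $258.07

$258.07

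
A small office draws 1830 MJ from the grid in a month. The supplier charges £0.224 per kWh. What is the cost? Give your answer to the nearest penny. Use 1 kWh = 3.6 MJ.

1830 MJ × (0.27778 kWh/MJ) = 508.3 kWh
Cost = 508.3 kWh × £0.224/kWh = £113.87

£113.87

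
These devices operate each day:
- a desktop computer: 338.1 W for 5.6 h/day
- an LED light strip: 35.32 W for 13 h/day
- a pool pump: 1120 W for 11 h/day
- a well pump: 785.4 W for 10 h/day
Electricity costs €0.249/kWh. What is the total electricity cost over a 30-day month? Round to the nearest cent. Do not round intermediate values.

desktop computer: 338.1 W × 5.6 h × 30 d = 56,801 Wh = 56.8 kWh
LED light strip: 35.32 W × 13 h × 30 d = 13,775 Wh = 13.77 kWh
pool pump: 1120 W × 11 h × 30 d = 369,600 Wh = 369.6 kWh
well pump: 785.4 W × 10 h × 30 d = 235,620 Wh = 235.6 kWh
Total energy = 56.8 + 13.77 + 369.6 + 235.6 = 675.8 kWh
Cost = 675.8 kWh × €0.249 = €168.27

€168.27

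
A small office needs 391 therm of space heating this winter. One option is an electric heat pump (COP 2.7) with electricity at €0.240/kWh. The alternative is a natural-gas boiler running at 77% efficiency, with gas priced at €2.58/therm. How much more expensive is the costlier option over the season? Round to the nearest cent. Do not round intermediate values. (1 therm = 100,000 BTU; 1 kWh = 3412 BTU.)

Heat load = 391 therm × 100,000 = 39,100,000 BTU
Gas: input = 39,100,000 / 0.77 = 50,779,221 BTU = 507.8 therm → 507.8 × €2.58 = €1,310.10
Heat pump: 39,100,000 BTU / 3412 = 11,460 kWh heat; / 2.7 = 4,244 kWh in → × €0.240 = €1,018.63
Difference = |€1,310.10 − €1,018.63| = €291.48

€291.48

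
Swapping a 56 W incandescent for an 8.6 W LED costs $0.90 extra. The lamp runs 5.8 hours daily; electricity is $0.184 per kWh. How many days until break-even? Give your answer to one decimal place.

Power saved = 56 − 8.6 = 47.4 W
Daily energy saved = 47.4 W × 5.8 h = 274.9 Wh = 0.27492 kWh
Daily savings = 0.27492 × $0.184 = $0.0506
Payback = $0.90 / $0.0506 per day = 17.79 days

17.8 days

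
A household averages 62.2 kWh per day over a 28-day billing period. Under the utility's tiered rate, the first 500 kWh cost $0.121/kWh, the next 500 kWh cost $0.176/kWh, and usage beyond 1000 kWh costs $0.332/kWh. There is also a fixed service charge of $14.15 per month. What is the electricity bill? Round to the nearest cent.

$408.86

Usage = 62.2 kWh/day × 28 days = 1741.6 kWh
First 500 kWh × $0.121 = $60.50
Next 500 kWh × $0.176 = $88.00
Remaining 741.6 kWh × $0.332 = $246.21
Energy charge = $394.71; + service $14.15 = $408.86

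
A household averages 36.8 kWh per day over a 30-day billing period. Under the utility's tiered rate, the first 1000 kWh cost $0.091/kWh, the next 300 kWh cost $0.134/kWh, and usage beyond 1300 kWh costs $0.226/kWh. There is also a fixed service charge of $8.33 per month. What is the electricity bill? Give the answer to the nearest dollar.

Usage = 36.8 kWh/day × 30 days = 1104 kWh
First 1000 kWh × $0.091 = $91.00
Next 104 kWh × $0.134 = $13.94
Remaining tier: 0 kWh (not reached)
Energy charge = $104.94; + service $8.33 = $113.27 ≈ $113

$113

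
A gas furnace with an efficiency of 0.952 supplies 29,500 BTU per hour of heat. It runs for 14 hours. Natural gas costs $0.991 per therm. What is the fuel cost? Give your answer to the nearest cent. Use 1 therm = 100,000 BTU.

$4.30

Heat delivered = 29,500 BTU/h × 14 h = 413,000 BTU
Gas input = 413,000 / 0.952 = 433,824 BTU
= 433,824 / 100,000 = 4.338 therm
Cost = 4.338 × $0.991/therm = $4.30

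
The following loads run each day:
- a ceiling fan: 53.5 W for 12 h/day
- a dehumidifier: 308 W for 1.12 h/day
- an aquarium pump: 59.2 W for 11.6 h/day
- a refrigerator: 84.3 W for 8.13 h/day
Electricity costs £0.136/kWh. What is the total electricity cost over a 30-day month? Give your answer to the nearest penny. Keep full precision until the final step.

ceiling fan: 53.5 W × 12 h × 30 d = 19,260 Wh = 19.26 kWh
dehumidifier: 308 W × 1.12 h × 30 d = 10,349 Wh = 10.35 kWh
aquarium pump: 59.2 W × 11.6 h × 30 d = 20,602 Wh = 20.6 kWh
refrigerator: 84.3 W × 8.13 h × 30 d = 20,561 Wh = 20.56 kWh
Total energy = 19.26 + 10.35 + 20.6 + 20.56 = 70.77 kWh
Cost = 70.77 kWh × £0.136 = £9.62

£9.62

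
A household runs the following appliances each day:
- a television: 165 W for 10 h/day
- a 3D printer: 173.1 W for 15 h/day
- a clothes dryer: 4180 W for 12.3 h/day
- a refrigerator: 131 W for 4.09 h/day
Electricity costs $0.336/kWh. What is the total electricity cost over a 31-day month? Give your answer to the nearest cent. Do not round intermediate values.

television: 165 W × 10 h × 31 d = 51,150 Wh = 51.15 kWh
3D printer: 173.1 W × 15 h × 31 d = 80,492 Wh = 80.49 kWh
clothes dryer: 4180 W × 12.3 h × 31 d = 1,593,834 Wh = 1,594 kWh
refrigerator: 131 W × 4.09 h × 31 d = 16,609 Wh = 16.61 kWh
Total energy = 51.15 + 80.49 + 1,594 + 16.61 = 1,742 kWh
Cost = 1,742 kWh × $0.336 = $585.34

$585.34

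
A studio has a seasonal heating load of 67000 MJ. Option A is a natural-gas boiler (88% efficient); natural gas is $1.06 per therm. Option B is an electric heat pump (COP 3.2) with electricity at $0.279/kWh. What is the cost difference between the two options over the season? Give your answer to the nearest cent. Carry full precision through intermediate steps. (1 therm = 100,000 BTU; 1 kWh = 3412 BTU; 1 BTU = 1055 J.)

Heat load = 67000 MJ = 67,000,000,000 J / 1055 = 63,507,109 BTU
Gas: input = 63,507,109 / 0.88 = 72,167,169 BTU = 721.7 therm → 721.7 × $1.06 = $764.97
Heat pump: 63,507,109 BTU / 3412 = 18,610 kWh heat; / 3.2 = 5,817 kWh in → × $0.279 = $1,622.81
Difference = |$764.97 − $1,622.81| = $857.84

$857.84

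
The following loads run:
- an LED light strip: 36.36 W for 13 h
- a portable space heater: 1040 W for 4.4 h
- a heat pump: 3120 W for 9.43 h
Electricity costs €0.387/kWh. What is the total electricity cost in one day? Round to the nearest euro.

LED light strip: 36.36 W × 13 h = 473 Wh = 0.4727 kWh
portable space heater: 1040 W × 4.4 h = 4,576 Wh = 4.576 kWh
heat pump: 3120 W × 9.43 h = 29,422 Wh = 29.42 kWh
Total energy = 0.4727 + 4.576 + 29.42 = 34.47 kWh
Cost = 34.47 kWh × €0.387 = €13.34 ≈ €13

€13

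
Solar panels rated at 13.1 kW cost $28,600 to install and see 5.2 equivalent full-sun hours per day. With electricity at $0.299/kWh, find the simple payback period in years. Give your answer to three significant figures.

Daily generation = 13.1 kW × 5.2 h = 68.12 kWh
Annual generation = 68.12 × 365 = 24864 kWh
Annual savings = 24864 × $0.299 = $7,434.28
Payback = $28,600 / $7,434.28 = 3.85 years

3.85 years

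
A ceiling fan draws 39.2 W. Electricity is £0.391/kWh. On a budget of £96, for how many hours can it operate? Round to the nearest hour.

Energy budget = £96 / £0.391 per kWh = 245.5 kWh = 245,524 Wh
Runtime = 245,524 Wh / 39.2 W = 6,263 h

6263 h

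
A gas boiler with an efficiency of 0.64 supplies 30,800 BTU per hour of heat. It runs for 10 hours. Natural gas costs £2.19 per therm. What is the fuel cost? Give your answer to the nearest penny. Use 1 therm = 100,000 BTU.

£10.54

Heat delivered = 30,800 BTU/h × 10 h = 308,000 BTU
Gas input = 308,000 / 0.64 = 481,250 BTU
= 481,250 / 100,000 = 4.812 therm
Cost = 4.812 × £2.19/therm = £10.54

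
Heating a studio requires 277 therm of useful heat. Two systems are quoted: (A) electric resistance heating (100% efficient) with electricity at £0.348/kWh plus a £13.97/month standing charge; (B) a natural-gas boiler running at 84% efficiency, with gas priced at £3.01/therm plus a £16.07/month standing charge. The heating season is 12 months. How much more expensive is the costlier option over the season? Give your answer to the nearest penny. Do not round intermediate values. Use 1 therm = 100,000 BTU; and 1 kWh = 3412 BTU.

Heat load = 277 therm × 100,000 = 27,700,000 BTU
Gas: input = 27,700,000 / 0.84 = 32,976,190 BTU = 329.8 therm → 329.8 × £3.01 = £992.58; + 12 × £16.07 standing = £1,185.42
Electric: 27,700,000 BTU / 3412 = 8,118 kWh → × £0.348 = £2,825.21; + 12 × £13.97 standing = £2,992.85
Difference = |£1,185.42 − £2,992.85| = £1,807.42

£1807.42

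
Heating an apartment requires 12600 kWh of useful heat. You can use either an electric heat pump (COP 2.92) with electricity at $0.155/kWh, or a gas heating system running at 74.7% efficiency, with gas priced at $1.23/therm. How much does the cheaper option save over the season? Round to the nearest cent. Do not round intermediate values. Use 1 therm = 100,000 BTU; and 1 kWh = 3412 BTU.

$39.05

Heat load = 12600 kWh × 3412 = 42,991,200 BTU
Gas: input = 42,991,200 / 0.747 = 57,551,807 BTU = 575.5 therm → 575.5 × $1.23 = $707.89
Heat pump: 42,991,200 BTU / 3412 = 12,600 kWh heat; / 2.92 = 4,315 kWh in → × $0.155 = $668.84
Difference = |$707.89 − $668.84| = $39.05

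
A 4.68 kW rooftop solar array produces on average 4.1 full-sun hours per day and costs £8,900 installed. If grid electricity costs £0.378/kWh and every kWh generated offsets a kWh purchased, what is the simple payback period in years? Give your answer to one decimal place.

Daily generation = 4.68 kW × 4.1 h = 19.19 kWh
Annual generation = 19.19 × 365 = 7003.6 kWh
Annual savings = 7003.6 × £0.378 = £2,647.37
Payback = £8,900 / £2,647.37 = 3.36 years

3.4 years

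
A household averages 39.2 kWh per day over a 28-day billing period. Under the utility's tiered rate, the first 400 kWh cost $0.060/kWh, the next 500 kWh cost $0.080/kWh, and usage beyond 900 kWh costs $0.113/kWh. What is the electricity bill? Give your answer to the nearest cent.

$86.33

Usage = 39.2 kWh/day × 28 days = 1097.6 kWh
First 400 kWh × $0.060 = $24.00
Next 500 kWh × $0.080 = $40.00
Remaining 197.6 kWh × $0.113 = $22.33
Total = $86.33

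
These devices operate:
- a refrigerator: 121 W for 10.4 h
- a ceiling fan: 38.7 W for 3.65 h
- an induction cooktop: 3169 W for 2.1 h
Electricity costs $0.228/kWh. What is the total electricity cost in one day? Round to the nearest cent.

refrigerator: 121 W × 10.4 h = 1,258 Wh = 1.258 kWh
ceiling fan: 38.7 W × 3.65 h = 141 Wh = 0.1413 kWh
induction cooktop: 3169 W × 2.1 h = 6,655 Wh = 6.655 kWh
Total energy = 1.258 + 0.1413 + 6.655 = 8.055 kWh
Cost = 8.055 kWh × $0.228 = $1.84

$1.84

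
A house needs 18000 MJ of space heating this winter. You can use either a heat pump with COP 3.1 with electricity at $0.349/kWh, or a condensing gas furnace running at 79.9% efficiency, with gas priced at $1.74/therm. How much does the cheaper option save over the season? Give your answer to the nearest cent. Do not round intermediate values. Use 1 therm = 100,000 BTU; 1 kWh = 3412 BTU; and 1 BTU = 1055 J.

Heat load = 18000 MJ = 18,000,000,000 J / 1055 = 17,061,611 BTU
Gas: input = 17,061,611 / 0.799 = 21,353,706 BTU = 213.5 therm → 213.5 × $1.74 = $371.55
Heat pump: 17,061,611 BTU / 3412 = 5,000 kWh heat; / 3.1 = 1,613 kWh in → × $0.349 = $562.96
Difference = |$371.55 − $562.96| = $191.40

$191.40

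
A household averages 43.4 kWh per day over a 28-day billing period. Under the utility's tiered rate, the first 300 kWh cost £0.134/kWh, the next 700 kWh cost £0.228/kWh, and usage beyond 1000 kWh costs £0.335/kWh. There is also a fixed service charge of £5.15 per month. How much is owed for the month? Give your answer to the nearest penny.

£277.04

Usage = 43.4 kWh/day × 28 days = 1215.2 kWh
First 300 kWh × £0.134 = £40.20
Next 700 kWh × £0.228 = £159.60
Remaining 215.2 kWh × £0.335 = £72.09
Energy charge = £271.89; + service £5.15 = £277.04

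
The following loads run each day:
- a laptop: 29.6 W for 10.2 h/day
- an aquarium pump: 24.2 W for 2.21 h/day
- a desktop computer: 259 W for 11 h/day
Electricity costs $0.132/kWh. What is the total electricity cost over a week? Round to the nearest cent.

$2.96

laptop: 29.6 W × 10.2 h × 7 d = 2,113 Wh = 2.113 kWh
aquarium pump: 24.2 W × 2.21 h × 7 d = 374 Wh = 0.3744 kWh
desktop computer: 259 W × 11 h × 7 d = 19,943 Wh = 19.94 kWh
Total energy = 2.113 + 0.3744 + 19.94 = 22.43 kWh
Cost = 22.43 kWh × $0.132 = $2.96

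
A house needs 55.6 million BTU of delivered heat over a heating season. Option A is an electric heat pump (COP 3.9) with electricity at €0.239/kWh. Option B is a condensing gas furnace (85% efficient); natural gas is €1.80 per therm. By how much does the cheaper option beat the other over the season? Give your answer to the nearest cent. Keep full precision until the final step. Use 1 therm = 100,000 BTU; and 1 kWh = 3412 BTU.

Heat load = 55.6 × 10⁶ BTU = 55,600,000 BTU
Gas: input = 55,600,000 / 0.85 = 65,411,765 BTU = 654.1 therm → 654.1 × €1.80 = €1,177.41
Heat pump: 55,600,000 BTU / 3412 = 16,300 kWh heat; / 3.9 = 4,178 kWh in → × €0.239 = €998.62
Difference = |€1,177.41 − €998.62| = €178.79

€178.79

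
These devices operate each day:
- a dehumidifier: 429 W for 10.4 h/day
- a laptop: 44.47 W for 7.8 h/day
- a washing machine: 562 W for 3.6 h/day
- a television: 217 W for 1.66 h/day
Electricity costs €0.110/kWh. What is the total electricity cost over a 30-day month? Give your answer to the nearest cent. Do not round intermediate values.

€23.73

dehumidifier: 429 W × 10.4 h × 30 d = 133,848 Wh = 133.8 kWh
laptop: 44.47 W × 7.8 h × 30 d = 10,406 Wh = 10.41 kWh
washing machine: 562 W × 3.6 h × 30 d = 60,696 Wh = 60.7 kWh
television: 217 W × 1.66 h × 30 d = 10,807 Wh = 10.81 kWh
Total energy = 133.8 + 10.41 + 60.7 + 10.81 = 215.8 kWh
Cost = 215.8 kWh × €0.110 = €23.73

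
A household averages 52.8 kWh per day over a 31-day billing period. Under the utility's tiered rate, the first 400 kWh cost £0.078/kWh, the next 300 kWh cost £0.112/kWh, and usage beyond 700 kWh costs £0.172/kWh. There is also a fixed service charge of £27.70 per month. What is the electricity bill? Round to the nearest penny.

£253.63

Usage = 52.8 kWh/day × 31 days = 1636.8 kWh
First 400 kWh × £0.078 = £31.20
Next 300 kWh × £0.112 = £33.60
Remaining 936.8 kWh × £0.172 = £161.13
Energy charge = £225.93; + service £27.70 = £253.63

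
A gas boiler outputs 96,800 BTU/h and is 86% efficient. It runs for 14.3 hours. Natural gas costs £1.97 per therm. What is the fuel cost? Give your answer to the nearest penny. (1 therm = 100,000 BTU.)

Heat delivered = 96,800 BTU/h × 14.3 h = 1,384,240 BTU
Gas input = 1,384,240 / 0.86 = 1,609,581 BTU
= 1,609,581 / 100,000 = 16.1 therm
Cost = 16.1 × £1.97/therm = £31.71

£31.71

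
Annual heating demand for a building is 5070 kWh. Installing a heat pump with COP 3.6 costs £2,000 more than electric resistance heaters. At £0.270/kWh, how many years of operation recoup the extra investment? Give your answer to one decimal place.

2.0 years

Resistance: 5070 kWh × £0.270 = £1,368.90/yr
Heat pump: 5070 / 3.6 = 1408 kWh in → × £0.270 = £380.25/yr
Annual savings = £988.65
Payback = £2,000 / £988.65 = 2.02 years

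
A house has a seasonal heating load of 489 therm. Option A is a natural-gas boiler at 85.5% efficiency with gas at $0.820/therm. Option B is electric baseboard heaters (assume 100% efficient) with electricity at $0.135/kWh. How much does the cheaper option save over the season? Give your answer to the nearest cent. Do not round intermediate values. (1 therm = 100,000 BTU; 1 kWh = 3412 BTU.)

$1465.81

Heat load = 489 therm × 100,000 = 48,900,000 BTU
Gas: input = 48,900,000 / 0.855 = 57,192,982 BTU = 571.9 therm → 571.9 × $0.820 = $468.98
Electric: 48,900,000 BTU / 3412 = 14,330 kWh → × $0.135 = $1,934.79
Difference = |$468.98 − $1,934.79| = $1,465.81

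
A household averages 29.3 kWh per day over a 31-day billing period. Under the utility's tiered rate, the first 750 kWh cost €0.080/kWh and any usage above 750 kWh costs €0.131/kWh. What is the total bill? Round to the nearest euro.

€81

Usage = 29.3 kWh/day × 31 days = 908.3 kWh
First 750 kWh × €0.080 = €60.00
Remaining 158.3 kWh × €0.131 = €20.74
Total = €80.74 ≈ €81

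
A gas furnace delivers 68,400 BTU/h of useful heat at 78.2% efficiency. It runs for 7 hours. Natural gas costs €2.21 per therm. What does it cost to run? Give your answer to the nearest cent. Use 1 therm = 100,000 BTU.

Heat delivered = 68,400 BTU/h × 7 h = 478,800 BTU
Gas input = 478,800 / 0.782 = 612,276 BTU
= 612,276 / 100,000 = 6.123 therm
Cost = 6.123 × €2.21/therm = €13.53

€13.53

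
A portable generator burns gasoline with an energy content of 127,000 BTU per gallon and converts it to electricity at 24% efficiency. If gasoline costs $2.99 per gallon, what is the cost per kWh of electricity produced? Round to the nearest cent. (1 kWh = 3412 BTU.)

$0.33

Electrical output per gallon = 127,000 BTU × 0.24 / 3412 BTU/kWh = 8.933 kWh
Cost per kWh = $2.99 / 8.933 kWh = $0.335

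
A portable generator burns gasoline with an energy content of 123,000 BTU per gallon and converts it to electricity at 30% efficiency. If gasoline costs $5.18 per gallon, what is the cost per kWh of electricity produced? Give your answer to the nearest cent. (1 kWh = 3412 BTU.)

$0.48

Electrical output per gallon = 123,000 BTU × 0.30 / 3412 BTU/kWh = 10.81 kWh
Cost per kWh = $5.18 / 10.81 kWh = $0.479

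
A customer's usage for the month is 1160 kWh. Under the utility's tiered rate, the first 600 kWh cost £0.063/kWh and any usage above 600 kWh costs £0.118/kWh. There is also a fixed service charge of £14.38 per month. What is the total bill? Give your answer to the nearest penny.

£118.26

First 600 kWh × £0.063 = £37.80
Remaining 560 kWh × £0.118 = £66.08
Energy charge = £103.88; + service £14.38 = £118.26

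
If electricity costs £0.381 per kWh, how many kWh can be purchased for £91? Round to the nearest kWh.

239 kWh

£91 / £0.381 per kWh = 238.8 kWh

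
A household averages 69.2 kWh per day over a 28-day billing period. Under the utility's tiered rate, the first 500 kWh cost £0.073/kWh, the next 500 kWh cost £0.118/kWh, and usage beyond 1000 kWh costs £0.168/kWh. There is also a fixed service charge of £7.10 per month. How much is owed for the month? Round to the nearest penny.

Usage = 69.2 kWh/day × 28 days = 1937.6 kWh
First 500 kWh × £0.073 = £36.50
Next 500 kWh × £0.118 = £59.00
Remaining 937.6 kWh × £0.168 = £157.52
Energy charge = £253.02; + service £7.10 = £260.12

£260.12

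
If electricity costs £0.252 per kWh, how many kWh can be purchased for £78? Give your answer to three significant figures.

£78 / £0.252 per kWh = 309.5 kWh

310 kWh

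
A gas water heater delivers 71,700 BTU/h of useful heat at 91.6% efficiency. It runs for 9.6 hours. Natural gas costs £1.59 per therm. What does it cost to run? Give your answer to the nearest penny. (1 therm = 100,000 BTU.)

Heat delivered = 71,700 BTU/h × 9.6 h = 688,320 BTU
Gas input = 688,320 / 0.916 = 751,441 BTU
= 751,441 / 100,000 = 7.514 therm
Cost = 7.514 × £1.59/therm = £11.95

£11.95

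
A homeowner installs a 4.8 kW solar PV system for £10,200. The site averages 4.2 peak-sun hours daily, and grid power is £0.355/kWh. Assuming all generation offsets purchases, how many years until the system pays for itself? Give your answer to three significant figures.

3.90 years

Daily generation = 4.8 kW × 4.2 h = 20.16 kWh
Annual generation = 20.16 × 365 = 7358.4 kWh
Annual savings = 7358.4 × £0.355 = £2,612.23
Payback = £10,200 / £2,612.23 = 3.9 years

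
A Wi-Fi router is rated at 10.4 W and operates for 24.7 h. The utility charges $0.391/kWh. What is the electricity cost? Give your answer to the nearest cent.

Energy = 10.4 W × 24.7 h = 257 Wh = 0.2569 kWh
Cost = 0.2569 kWh × $0.391/kWh = $0.10

$0.10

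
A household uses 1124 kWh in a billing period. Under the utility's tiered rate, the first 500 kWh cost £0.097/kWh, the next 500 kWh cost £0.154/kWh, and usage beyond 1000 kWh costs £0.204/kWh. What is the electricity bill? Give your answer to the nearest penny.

First 500 kWh × £0.097 = £48.50
Next 500 kWh × £0.154 = £77.00
Remaining 124 kWh × £0.204 = £25.30
Total = £150.80

£150.80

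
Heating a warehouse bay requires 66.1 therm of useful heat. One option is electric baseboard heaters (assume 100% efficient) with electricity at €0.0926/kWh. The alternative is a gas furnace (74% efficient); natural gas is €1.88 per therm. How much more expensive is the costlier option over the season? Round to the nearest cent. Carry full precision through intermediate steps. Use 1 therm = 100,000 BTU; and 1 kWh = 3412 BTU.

€11.46

Heat load = 66.1 therm × 100,000 = 6,610,000 BTU
Gas: input = 6,610,000 / 0.740 = 8,932,432 BTU = 89.32 therm → 89.32 × €1.88 = €167.93
Electric: 6,610,000 BTU / 3412 = 1,937 kWh → × €0.0926 = €179.39
Difference = |€167.93 − €179.39| = €11.46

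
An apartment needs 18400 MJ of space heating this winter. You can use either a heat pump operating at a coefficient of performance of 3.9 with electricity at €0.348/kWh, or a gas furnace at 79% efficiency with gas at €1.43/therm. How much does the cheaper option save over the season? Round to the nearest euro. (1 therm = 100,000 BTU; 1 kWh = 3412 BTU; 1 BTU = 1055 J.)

€140

Heat load = 18400 MJ = 18,400,000,000 J / 1055 = 17,440,758 BTU
Gas: input = 17,440,758 / 0.79 = 22,076,909 BTU = 220.8 therm → 220.8 × €1.43 = €315.70
Heat pump: 17,440,758 BTU / 3412 = 5,112 kWh heat; / 3.9 = 1,311 kWh in → × €0.348 = €456.11
Difference = |€315.70 − €456.11| = €140.41 ≈ €140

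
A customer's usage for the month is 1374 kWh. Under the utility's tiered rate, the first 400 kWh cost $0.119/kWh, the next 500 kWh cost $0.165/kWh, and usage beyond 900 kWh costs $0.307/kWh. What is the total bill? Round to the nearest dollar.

First 400 kWh × $0.119 = $47.60
Next 500 kWh × $0.165 = $82.50
Remaining 474 kWh × $0.307 = $145.52
Total = $275.62 ≈ $276

$276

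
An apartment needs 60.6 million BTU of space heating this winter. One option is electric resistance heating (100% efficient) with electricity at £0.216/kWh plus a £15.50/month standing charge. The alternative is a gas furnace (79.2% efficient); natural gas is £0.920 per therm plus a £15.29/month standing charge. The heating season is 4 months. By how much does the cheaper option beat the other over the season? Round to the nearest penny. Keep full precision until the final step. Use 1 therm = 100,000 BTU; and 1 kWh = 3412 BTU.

Heat load = 60.6 × 10⁶ BTU = 60,600,000 BTU
Gas: input = 60,600,000 / 0.792 = 76,515,152 BTU = 765.2 therm → 765.2 × £0.920 = £703.94; + 4 × £15.29 standing = £765.10
Electric: 60,600,000 BTU / 3412 = 17,760 kWh → × £0.216 = £3,836.34; + 4 × £15.50 standing = £3,898.34
Difference = |£765.10 − £3,898.34| = £3,133.24

£3133.24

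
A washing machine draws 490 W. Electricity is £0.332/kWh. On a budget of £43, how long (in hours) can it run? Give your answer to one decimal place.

Energy budget = £43 / £0.332 per kWh = 129.5 kWh = 129,518 Wh
Runtime = 129,518 Wh / 490 W = 264.3 h

264.3 h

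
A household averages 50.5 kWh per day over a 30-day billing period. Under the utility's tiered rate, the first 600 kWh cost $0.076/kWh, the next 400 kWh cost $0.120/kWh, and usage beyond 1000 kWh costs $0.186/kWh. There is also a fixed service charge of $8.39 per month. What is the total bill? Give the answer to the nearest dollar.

$198

Usage = 50.5 kWh/day × 30 days = 1515 kWh
First 600 kWh × $0.076 = $45.60
Next 400 kWh × $0.120 = $48.00
Remaining 515 kWh × $0.186 = $95.79
Energy charge = $189.39; + service $8.39 = $197.78 ≈ $198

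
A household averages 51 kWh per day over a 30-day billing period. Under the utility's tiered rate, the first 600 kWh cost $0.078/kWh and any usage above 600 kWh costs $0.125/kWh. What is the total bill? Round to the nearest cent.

$163.05

Usage = 51 kWh/day × 30 days = 1530 kWh
First 600 kWh × $0.078 = $46.80
Remaining 930 kWh × $0.125 = $116.25
Total = $163.05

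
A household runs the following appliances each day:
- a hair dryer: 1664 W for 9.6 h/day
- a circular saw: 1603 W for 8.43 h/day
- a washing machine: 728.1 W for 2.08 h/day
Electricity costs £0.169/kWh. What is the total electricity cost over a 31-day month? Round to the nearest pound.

£162

hair dryer: 1664 W × 9.6 h × 31 d = 495,206 Wh = 495.2 kWh
circular saw: 1603 W × 8.43 h × 31 d = 418,912 Wh = 418.9 kWh
washing machine: 728.1 W × 2.08 h × 31 d = 46,948 Wh = 46.95 kWh
Total energy = 495.2 + 418.9 + 46.95 = 961.1 kWh
Cost = 961.1 kWh × £0.169 = £162.42 ≈ £162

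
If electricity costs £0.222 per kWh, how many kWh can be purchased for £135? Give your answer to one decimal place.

£135 / £0.222 per kWh = 608.1 kWh

608.1 kWh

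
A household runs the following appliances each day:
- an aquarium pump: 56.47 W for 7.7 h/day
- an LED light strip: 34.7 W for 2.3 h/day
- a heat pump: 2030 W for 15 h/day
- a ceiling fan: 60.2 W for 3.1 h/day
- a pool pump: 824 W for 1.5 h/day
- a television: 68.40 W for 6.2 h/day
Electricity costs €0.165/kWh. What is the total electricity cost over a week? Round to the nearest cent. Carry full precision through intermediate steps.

€37.90

aquarium pump: 56.47 W × 7.7 h × 7 d = 3,044 Wh = 3.044 kWh
LED light strip: 34.7 W × 2.3 h × 7 d = 559 Wh = 0.5587 kWh
heat pump: 2030 W × 15 h × 7 d = 213,150 Wh = 213.2 kWh
ceiling fan: 60.2 W × 3.1 h × 7 d = 1,306 Wh = 1.306 kWh
pool pump: 824 W × 1.5 h × 7 d = 8,652 Wh = 8.652 kWh
television: 68.40 W × 6.2 h × 7 d = 2,969 Wh = 2.969 kWh
Total energy = 3.044 + 0.5587 + 213.2 + 1.306 + 8.652 + 2.969 = 229.7 kWh
Cost = 229.7 kWh × €0.165 = €37.90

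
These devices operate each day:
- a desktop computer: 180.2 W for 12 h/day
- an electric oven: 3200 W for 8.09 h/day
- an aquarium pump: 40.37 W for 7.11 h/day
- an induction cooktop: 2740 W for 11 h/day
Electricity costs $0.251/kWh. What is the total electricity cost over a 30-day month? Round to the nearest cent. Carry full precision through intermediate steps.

desktop computer: 180.2 W × 12 h × 30 d = 64,872 Wh = 64.87 kWh
electric oven: 3200 W × 8.09 h × 30 d = 776,640 Wh = 776.6 kWh
aquarium pump: 40.37 W × 7.11 h × 30 d = 8,611 Wh = 8.611 kWh
induction cooktop: 2740 W × 11 h × 30 d = 904,200 Wh = 904.2 kWh
Total energy = 64.87 + 776.6 + 8.611 + 904.2 = 1,754 kWh
Cost = 1,754 kWh × $0.251 = $440.34

$440.34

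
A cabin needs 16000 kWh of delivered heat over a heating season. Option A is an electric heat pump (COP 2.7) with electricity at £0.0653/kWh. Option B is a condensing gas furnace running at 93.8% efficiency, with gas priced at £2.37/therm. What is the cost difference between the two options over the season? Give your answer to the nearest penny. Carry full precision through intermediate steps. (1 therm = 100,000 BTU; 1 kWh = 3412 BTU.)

Heat load = 16000 kWh × 3412 = 54,592,000 BTU
Gas: input = 54,592,000 / 0.938 = 58,200,426 BTU = 582 therm → 582 × £2.37 = £1,379.35
Heat pump: 54,592,000 BTU / 3412 = 16,000 kWh heat; / 2.7 = 5,926 kWh in → × £0.0653 = £386.96
Difference = |£1,379.35 − £386.96| = £992.39

£992.39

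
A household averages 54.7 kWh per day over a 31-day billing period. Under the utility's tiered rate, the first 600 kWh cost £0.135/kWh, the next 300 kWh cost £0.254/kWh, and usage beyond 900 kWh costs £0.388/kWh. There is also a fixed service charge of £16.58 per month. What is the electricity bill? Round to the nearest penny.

Usage = 54.7 kWh/day × 31 days = 1695.7 kWh
First 600 kWh × £0.135 = £81.00
Next 300 kWh × £0.254 = £76.20
Remaining 795.7 kWh × £0.388 = £308.73
Energy charge = £465.93; + service £16.58 = £482.51

£482.51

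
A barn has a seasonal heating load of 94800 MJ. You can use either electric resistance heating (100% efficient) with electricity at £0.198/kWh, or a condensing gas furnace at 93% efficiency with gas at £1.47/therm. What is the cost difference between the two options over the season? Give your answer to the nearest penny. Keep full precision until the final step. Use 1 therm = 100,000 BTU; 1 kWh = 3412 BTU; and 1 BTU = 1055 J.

£3794.16

Heat load = 94800 MJ = 94,800,000,000 J / 1055 = 89,857,820 BTU
Gas: input = 89,857,820 / 0.93 = 96,621,312 BTU = 966.2 therm → 966.2 × £1.47 = £1,420.33
Electric: 89,857,820 BTU / 3412 = 26,340 kWh → × £0.198 = £5,214.49
Difference = |£1,420.33 − £5,214.49| = £3,794.16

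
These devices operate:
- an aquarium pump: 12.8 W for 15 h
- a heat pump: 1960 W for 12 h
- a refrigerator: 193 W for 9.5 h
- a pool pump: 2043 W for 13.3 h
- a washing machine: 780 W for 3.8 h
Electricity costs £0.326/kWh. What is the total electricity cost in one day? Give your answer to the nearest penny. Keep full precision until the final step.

aquarium pump: 12.8 W × 15 h = 192 Wh = 0.192 kWh
heat pump: 1960 W × 12 h = 23,520 Wh = 23.52 kWh
refrigerator: 193 W × 9.5 h = 1,834 Wh = 1.833 kWh
pool pump: 2043 W × 13.3 h = 27,172 Wh = 27.17 kWh
washing machine: 780 W × 3.8 h = 2,964 Wh = 2.964 kWh
Total energy = 0.192 + 23.52 + 1.833 + 27.17 + 2.964 = 55.68 kWh
Cost = 55.68 kWh × £0.326 = £18.15

£18.15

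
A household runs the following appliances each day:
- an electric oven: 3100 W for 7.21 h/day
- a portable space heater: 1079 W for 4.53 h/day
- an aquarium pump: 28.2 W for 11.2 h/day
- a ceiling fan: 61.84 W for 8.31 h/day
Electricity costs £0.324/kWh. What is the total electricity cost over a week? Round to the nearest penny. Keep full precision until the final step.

electric oven: 3100 W × 7.21 h × 7 d = 156,457 Wh = 156.5 kWh
portable space heater: 1079 W × 4.53 h × 7 d = 34,215 Wh = 34.22 kWh
aquarium pump: 28.2 W × 11.2 h × 7 d = 2,211 Wh = 2.211 kWh
ceiling fan: 61.84 W × 8.31 h × 7 d = 3,597 Wh = 3.597 kWh
Total energy = 156.5 + 34.22 + 2.211 + 3.597 = 196.5 kWh
Cost = 196.5 kWh × £0.324 = £63.66

£63.66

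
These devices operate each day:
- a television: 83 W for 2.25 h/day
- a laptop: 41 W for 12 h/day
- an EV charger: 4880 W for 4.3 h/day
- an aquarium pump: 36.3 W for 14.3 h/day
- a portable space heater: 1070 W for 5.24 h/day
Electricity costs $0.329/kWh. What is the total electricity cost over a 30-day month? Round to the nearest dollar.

television: 83 W × 2.25 h × 30 d = 5,602 Wh = 5.603 kWh
laptop: 41 W × 12 h × 30 d = 14,760 Wh = 14.76 kWh
EV charger: 4880 W × 4.3 h × 30 d = 629,520 Wh = 629.5 kWh
aquarium pump: 36.3 W × 14.3 h × 30 d = 15,573 Wh = 15.57 kWh
portable space heater: 1070 W × 5.24 h × 30 d = 168,204 Wh = 168.2 kWh
Total energy = 5.603 + 14.76 + 629.5 + 15.57 + 168.2 = 833.7 kWh
Cost = 833.7 kWh × $0.329 = $274.27 ≈ $274

$274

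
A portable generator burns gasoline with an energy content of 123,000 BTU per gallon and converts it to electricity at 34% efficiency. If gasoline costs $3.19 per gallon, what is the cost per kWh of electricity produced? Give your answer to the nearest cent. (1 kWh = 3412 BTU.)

Electrical output per gallon = 123,000 BTU × 0.34 / 3412 BTU/kWh = 12.26 kWh
Cost per kWh = $3.19 / 12.26 kWh = $0.260

$0.26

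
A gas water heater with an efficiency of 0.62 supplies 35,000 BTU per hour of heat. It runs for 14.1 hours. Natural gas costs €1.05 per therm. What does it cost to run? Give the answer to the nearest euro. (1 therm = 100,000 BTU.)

€8

Heat delivered = 35,000 BTU/h × 14.1 h = 493,500 BTU
Gas input = 493,500 / 0.62 = 795,968 BTU
= 795,968 / 100,000 = 7.96 therm
Cost = 7.96 × €1.05/therm = €8.36 ≈ €8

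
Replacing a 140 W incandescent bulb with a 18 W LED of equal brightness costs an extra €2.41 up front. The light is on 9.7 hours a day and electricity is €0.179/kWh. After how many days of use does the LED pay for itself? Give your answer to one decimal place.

Power saved = 140 − 18 = 122 W
Daily energy saved = 122 W × 9.7 h = 1183 Wh = 1.1834 kWh
Daily savings = 1.1834 × €0.179 = €0.2118
Payback = €2.41 / €0.2118 per day = 11.38 days

11.4 days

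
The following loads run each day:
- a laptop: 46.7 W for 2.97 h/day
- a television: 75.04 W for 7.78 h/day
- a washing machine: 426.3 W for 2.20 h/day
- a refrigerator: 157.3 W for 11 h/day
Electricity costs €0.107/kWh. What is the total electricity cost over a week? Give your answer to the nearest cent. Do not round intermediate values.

€2.54

laptop: 46.7 W × 2.97 h × 7 d = 971 Wh = 0.9709 kWh
television: 75.04 W × 7.78 h × 7 d = 4,087 Wh = 4.087 kWh
washing machine: 426.3 W × 2.20 h × 7 d = 6,565 Wh = 6.565 kWh
refrigerator: 157.3 W × 11 h × 7 d = 12,112 Wh = 12.11 kWh
Total energy = 0.9709 + 4.087 + 6.565 + 12.11 = 23.73 kWh
Cost = 23.73 kWh × €0.107 = €2.54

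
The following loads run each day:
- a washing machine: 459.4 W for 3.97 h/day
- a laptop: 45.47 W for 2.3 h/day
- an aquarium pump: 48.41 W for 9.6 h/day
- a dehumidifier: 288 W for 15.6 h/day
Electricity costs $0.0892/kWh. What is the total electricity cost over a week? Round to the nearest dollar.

$4

washing machine: 459.4 W × 3.97 h × 7 d = 12,767 Wh = 12.77 kWh
laptop: 45.47 W × 2.3 h × 7 d = 732 Wh = 0.7321 kWh
aquarium pump: 48.41 W × 9.6 h × 7 d = 3,253 Wh = 3.253 kWh
dehumidifier: 288 W × 15.6 h × 7 d = 31,450 Wh = 31.45 kWh
Total energy = 12.77 + 0.7321 + 3.253 + 31.45 = 48.2 kWh
Cost = 48.2 kWh × $0.0892 = $4.30 ≈ $4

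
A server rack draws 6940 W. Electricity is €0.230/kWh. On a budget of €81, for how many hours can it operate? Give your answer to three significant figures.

50.7 h

Energy budget = €81 / €0.230 per kWh = 352.2 kWh = 352,174 Wh
Runtime = 352,174 Wh / 6940 W = 50.75 h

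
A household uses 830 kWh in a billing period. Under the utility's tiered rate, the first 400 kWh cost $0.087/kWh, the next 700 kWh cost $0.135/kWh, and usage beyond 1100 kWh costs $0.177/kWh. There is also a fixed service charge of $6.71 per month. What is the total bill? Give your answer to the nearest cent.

First 400 kWh × $0.087 = $34.80
Next 430 kWh × $0.135 = $58.05
Remaining tier: 0 kWh (not reached)
Energy charge = $92.85; + service $6.71 = $99.56

$99.56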